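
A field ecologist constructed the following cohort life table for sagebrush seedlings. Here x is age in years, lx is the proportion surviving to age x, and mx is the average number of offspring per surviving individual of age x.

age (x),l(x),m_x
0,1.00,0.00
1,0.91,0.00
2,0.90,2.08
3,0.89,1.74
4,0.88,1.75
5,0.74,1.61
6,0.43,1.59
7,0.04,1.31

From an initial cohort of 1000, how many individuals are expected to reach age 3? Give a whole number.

890

Expected survivors = N0 · l_3 = 1000 × 0.89 = 890 → 890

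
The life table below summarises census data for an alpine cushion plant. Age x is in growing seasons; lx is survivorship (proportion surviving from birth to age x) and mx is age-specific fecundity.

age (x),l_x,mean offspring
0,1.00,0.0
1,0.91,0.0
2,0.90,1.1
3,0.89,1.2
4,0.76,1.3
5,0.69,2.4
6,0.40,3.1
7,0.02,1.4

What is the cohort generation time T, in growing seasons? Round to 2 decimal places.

lx·mx: 0, 0, 0.99, 1.068, 0.988, 1.656, 1.24, 0.028 → R0 = 5.97
x·lx·mx: 0, 0, 1.98, 3.204, 3.952, 8.28, 7.44, 0.196 → Σ = 25.052
T = 25.052 / 5.97 = 4.196315… → 4.20

4.20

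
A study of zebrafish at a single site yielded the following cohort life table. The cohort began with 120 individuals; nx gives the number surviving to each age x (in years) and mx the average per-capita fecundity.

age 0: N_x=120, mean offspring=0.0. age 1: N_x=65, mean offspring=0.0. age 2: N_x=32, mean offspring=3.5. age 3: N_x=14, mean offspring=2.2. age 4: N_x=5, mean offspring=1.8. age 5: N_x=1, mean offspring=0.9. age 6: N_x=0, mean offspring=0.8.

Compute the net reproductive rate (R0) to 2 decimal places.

1.27

lx = nx/n0 = nx/120: 1, 0.54167…, 0.26667…, 0.11667…, 0.04167…, 0.00833…, 0
lx·mx by age: 0, 0, 0.933333…, 0.256667…, 0.075…, 0.0075…, 0
R0 = Σ lx·mx = 1.2725… → 1.27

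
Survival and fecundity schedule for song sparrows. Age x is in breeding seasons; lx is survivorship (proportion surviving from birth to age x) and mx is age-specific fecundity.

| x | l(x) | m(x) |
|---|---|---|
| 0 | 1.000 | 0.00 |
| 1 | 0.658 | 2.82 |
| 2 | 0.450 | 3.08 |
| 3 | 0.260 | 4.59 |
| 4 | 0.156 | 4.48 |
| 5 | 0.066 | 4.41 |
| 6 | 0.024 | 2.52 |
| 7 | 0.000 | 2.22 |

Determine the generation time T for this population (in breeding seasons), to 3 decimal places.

lx·mx: 0, 1.85556, 1.386, 1.1934, 0.69888, 0.29106, 0.06048, 0 → R0 = 5.48538
x·lx·mx: 0, 1.85556, 2.772, 3.5802, 2.79552, 1.4553, 0.36288, 0 → Σ = 12.82146
T = 12.82146 / 5.48538 = 2.337388… → 2.337

2.337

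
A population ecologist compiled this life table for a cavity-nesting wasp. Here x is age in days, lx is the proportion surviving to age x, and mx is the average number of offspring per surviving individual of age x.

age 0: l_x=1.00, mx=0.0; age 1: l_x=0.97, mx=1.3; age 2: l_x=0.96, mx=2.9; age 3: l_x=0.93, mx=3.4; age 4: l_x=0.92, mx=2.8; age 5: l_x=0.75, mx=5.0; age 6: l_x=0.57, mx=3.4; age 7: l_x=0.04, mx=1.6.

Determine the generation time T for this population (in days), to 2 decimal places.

lx·mx: 0, 1.261, 2.784, 3.162, 2.576, 3.75, 1.938, 0.064 → R0 = 15.535
x·lx·mx: 0, 1.261, 5.568, 9.486, 10.304, 18.75, 11.628, 0.448 → Σ = 57.445
T = 57.445 / 15.535 = 3.697779… → 3.70

3.70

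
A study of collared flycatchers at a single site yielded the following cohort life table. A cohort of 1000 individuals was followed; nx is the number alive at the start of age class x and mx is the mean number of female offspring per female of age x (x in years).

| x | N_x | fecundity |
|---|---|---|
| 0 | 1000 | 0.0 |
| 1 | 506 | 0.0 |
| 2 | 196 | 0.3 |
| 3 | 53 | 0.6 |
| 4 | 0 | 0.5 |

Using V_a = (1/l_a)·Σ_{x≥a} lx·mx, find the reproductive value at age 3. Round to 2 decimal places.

lx = nx/n0 = nx/1000: 1, 0.506, 0.196, 0.053, 0
lx·mx for x ≥ 3: 0.0318, 0 → sum = 0.0318
V_3 = 0.0318 / l_3 = 0.0318 / 0.053 = 0.6 → 0.60

0.60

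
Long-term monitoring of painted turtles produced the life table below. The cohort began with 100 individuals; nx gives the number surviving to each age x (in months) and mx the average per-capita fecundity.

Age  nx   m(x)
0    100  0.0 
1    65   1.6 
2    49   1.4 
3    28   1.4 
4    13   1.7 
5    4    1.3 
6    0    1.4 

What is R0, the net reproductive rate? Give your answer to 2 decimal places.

lx = nx/n0 = nx/100: 1, 0.65, 0.49, 0.28, 0.13, 0.04, 0
lx·mx by age: 0, 1.04, 0.686, 0.392, 0.221, 0.052, 0
R0 = Σ lx·mx = 2.391 → 2.39

2.39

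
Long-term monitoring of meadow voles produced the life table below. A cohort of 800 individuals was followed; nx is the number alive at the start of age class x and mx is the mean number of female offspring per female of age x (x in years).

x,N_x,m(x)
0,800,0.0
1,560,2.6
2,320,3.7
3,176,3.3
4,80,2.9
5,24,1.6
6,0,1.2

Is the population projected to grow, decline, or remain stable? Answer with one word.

growing

lx = nx/n0 = nx/800: 1, 0.7, 0.4, 0.22, 0.1, 0.03, 0
R0 = Σ lx·mx = 0 + 1.82 + 1.48 + 0.726 + 0.29 + 0.048 + 0 = 4.364
R0 > 1, so the population is growing.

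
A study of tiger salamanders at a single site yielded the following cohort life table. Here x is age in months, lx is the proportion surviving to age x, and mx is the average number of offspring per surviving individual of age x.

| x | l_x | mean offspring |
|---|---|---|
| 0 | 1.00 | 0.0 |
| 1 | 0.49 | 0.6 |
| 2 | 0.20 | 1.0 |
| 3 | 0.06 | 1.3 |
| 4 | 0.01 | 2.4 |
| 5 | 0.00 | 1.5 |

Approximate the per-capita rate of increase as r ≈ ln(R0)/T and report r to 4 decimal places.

-0.3012

R0 = Σ lx·mx = 0 + 0.294 + 0.2 + 0.078 + 0.024 + 0 = 0.596
Σ x·lx·mx = 1.024; T = 1.024/0.596 = 1.71812…
r ≈ ln(R0)/T = ln(0.596)/1.71812… = -0.30121… → -0.3012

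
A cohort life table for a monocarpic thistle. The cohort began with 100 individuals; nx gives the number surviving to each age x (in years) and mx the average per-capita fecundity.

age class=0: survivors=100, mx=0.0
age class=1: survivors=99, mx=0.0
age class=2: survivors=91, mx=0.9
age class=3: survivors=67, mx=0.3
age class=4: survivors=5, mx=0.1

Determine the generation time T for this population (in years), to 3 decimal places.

2.206

lx = nx/n0 = nx/100: 1, 0.99, 0.91, 0.67, 0.05
lx·mx: 0, 0, 0.819, 0.201, 0.005 → R0 = 1.025
x·lx·mx: 0, 0, 1.638, 0.603, 0.02 → Σ = 2.261
T = 2.261 / 1.025 = 2.205854… → 2.206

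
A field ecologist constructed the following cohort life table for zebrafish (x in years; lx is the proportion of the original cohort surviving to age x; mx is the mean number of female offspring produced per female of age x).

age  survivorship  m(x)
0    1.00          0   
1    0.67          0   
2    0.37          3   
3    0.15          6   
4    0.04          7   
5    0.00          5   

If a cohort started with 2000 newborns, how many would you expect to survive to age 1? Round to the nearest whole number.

1340

Expected survivors = N0 · l_1 = 2000 × 0.67 = 1340 → 1340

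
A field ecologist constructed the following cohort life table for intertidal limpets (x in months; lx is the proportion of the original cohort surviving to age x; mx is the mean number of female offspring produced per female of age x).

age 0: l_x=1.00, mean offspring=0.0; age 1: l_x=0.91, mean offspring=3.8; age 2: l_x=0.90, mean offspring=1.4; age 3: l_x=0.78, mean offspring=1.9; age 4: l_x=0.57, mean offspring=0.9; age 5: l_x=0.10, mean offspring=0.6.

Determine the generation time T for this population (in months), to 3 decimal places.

lx·mx: 0, 3.458, 1.26, 1.482, 0.513, 0.06 → R0 = 6.773
x·lx·mx: 0, 3.458, 2.52, 4.446, 2.052, 0.3 → Σ = 12.776
T = 12.776 / 6.773 = 1.886313… → 1.886

1.886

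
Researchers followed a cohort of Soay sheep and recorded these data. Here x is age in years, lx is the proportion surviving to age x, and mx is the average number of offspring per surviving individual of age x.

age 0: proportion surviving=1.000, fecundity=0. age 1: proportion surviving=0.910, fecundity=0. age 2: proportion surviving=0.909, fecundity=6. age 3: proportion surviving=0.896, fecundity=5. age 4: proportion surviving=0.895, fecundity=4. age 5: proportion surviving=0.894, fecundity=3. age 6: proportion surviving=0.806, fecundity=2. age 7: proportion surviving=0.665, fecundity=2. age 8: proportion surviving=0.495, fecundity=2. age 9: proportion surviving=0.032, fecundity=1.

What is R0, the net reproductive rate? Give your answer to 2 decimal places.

lx·mx by age: 0, 0, 5.454, 4.48, 3.58, 2.682, 1.612, 1.33, 0.99, 0.032
R0 = Σ lx·mx = 20.16 → 20.16

20.16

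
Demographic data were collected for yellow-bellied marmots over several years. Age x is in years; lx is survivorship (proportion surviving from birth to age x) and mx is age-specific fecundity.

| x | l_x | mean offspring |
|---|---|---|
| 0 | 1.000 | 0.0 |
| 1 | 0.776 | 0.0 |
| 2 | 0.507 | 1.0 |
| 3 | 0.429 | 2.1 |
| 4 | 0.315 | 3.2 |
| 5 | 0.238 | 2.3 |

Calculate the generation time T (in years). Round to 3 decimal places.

lx·mx: 0, 0, 0.507, 0.9009, 1.008, 0.5474 → R0 = 2.9633
x·lx·mx: 0, 0, 1.014, 2.7027, 4.032, 2.737 → Σ = 10.4857
T = 10.4857 / 2.9633 = 3.538521… → 3.539

3.539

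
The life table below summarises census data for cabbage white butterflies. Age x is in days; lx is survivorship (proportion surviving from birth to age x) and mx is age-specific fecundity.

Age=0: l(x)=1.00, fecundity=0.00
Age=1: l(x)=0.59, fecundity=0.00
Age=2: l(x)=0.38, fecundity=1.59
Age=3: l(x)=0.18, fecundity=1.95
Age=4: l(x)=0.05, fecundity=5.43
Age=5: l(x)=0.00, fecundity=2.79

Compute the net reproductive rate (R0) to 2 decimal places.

lx·mx by age: 0, 0, 0.6042, 0.351, 0.2715, 0
R0 = Σ lx·mx = 1.2267 → 1.23

1.23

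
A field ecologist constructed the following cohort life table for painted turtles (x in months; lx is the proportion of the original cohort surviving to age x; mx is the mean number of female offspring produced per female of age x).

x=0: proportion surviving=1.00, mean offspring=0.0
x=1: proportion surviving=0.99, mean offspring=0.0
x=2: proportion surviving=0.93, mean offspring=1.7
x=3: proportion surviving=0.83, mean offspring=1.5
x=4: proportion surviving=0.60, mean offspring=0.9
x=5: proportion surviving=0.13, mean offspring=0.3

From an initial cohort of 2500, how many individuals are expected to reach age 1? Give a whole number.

2475

Expected survivors = N0 · l_1 = 2500 × 0.99 = 2475 → 2475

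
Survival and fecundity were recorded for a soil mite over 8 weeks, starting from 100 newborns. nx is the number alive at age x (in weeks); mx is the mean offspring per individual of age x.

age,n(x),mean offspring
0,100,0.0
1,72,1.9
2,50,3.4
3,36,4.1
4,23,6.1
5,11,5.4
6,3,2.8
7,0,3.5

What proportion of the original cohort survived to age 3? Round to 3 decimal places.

l_3 = n_3/n_0 = 36/100 = 0.36 → 0.360

0.360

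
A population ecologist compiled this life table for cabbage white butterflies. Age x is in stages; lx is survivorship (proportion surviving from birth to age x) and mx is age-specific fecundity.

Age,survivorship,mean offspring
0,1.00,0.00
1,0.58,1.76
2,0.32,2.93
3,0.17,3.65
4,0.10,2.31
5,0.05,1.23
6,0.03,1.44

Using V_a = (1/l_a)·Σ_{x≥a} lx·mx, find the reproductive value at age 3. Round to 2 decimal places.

lx·mx for x ≥ 3: 0.6205, 0.231, 0.0615, 0.0432 → sum = 0.9562
V_3 = 0.9562 / l_3 = 0.9562 / 0.17 = 5.624706… → 5.62

5.62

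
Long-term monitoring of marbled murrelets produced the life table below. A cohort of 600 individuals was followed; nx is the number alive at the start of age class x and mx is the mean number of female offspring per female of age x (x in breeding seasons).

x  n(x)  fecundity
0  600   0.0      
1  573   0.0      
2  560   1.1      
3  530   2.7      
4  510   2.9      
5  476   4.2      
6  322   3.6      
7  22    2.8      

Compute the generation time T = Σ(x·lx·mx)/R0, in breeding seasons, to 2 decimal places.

4.27

lx = nx/n0 = nx/600: 1, 0.955, 0.93333…, 0.88333…, 0.85, 0.79333…, 0.53667…, 0.03667…
lx·mx: 0, 0, 1.026667…, 2.385…, 2.465, 3.332…, 1.932…, 0.102667… → R0 = 11.243333…
x·lx·mx: 0, 0, 2.053333…, 7.155…, 9.86, 16.66…, 11.592…, 0.718667… → Σ = 48.039…
T = 48.039… / 11.243333… = 4.272665… → 4.27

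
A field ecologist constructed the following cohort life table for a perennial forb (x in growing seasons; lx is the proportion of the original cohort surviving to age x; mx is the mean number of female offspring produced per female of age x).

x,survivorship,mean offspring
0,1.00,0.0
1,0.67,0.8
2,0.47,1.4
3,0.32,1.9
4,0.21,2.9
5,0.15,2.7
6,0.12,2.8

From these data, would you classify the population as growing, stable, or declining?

growing

R0 = Σ lx·mx = 0 + 0.536 + 0.658 + 0.608 + 0.609 + 0.405 + 0.336 = 3.152
R0 > 1, so the population is growing.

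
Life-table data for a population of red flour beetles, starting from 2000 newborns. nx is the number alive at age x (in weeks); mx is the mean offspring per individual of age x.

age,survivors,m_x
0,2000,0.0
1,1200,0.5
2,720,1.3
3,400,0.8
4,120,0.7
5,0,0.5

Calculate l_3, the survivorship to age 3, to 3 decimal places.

l_3 = n_3/n_0 = 400/2000 = 0.2 → 0.200

0.200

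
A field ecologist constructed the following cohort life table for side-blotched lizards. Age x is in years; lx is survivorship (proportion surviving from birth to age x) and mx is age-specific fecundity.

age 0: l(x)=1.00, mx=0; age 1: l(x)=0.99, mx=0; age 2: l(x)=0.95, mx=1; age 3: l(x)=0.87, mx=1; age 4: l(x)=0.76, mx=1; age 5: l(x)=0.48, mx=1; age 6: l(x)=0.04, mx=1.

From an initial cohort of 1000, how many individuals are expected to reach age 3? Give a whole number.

870

Expected survivors = N0 · l_3 = 1000 × 0.87 = 870 → 870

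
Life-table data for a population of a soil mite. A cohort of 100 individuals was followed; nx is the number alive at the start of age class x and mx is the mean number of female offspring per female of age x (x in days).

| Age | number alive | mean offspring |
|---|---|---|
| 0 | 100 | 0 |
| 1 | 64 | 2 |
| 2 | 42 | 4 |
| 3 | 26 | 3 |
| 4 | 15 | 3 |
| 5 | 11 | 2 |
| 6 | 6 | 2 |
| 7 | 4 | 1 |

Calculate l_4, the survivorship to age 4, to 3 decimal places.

l_4 = n_4/n_0 = 15/100 = 0.15 → 0.150

0.150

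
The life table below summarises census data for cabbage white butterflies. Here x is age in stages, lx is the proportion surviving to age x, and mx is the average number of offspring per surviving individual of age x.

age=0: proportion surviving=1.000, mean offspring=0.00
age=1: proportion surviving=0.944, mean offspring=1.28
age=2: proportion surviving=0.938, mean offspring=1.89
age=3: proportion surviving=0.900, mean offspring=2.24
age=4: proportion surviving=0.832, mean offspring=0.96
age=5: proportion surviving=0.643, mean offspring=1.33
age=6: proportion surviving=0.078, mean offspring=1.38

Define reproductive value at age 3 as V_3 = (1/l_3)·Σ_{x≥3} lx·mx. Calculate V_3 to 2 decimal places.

4.20

lx·mx for x ≥ 3: 2.016, 0.79872, 0.85519, 0.10764 → sum = 3.77755
V_3 = 3.77755 / l_3 = 3.77755 / 0.9 = 4.197278… → 4.20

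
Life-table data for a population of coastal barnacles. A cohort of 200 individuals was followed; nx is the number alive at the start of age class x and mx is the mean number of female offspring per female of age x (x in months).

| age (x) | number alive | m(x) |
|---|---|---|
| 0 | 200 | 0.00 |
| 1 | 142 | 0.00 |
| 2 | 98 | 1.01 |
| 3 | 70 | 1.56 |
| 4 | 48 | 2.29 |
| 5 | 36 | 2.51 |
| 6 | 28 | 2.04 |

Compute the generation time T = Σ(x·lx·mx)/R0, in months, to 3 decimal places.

lx = nx/n0 = nx/200: 1, 0.71, 0.49, 0.35, 0.24, 0.18, 0.14
lx·mx: 0, 0, 0.4949, 0.546, 0.5496, 0.4518, 0.2856 → R0 = 2.3279
x·lx·mx: 0, 0, 0.9898, 1.638, 2.1984, 2.259, 1.7136 → Σ = 8.7988
T = 8.7988 / 2.3279 = 3.779716… → 3.780

3.780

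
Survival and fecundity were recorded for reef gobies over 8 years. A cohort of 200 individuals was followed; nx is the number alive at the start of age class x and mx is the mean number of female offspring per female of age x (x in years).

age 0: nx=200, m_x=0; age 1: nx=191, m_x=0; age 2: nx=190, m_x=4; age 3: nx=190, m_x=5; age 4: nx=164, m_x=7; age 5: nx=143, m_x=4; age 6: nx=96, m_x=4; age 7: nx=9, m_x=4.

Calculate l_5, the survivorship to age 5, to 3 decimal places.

0.715

l_5 = n_5/n_0 = 143/200 = 0.715 → 0.715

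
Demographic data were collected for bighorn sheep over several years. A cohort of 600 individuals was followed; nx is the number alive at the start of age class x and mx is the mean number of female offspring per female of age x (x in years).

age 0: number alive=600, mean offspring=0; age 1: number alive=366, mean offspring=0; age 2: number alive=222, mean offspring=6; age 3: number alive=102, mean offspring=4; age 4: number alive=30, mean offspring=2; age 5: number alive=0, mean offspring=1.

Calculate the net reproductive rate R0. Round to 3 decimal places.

lx = nx/n0 = nx/600: 1, 0.61, 0.37, 0.17, 0.05, 0
lx·mx by age: 0, 0, 2.22, 0.68, 0.1, 0
R0 = Σ lx·mx = 3 → 3.000

3.000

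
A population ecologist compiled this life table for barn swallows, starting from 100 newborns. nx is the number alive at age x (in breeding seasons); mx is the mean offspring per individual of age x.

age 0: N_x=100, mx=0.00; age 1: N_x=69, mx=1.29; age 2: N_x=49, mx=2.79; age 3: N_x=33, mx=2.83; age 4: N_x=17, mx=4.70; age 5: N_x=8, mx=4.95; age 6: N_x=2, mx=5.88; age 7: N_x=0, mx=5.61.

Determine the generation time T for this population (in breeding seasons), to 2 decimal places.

lx = nx/n0 = nx/100: 1, 0.69, 0.49, 0.33, 0.17, 0.08, 0.02, 0
lx·mx: 0, 0.8901, 1.3671, 0.9339, 0.799, 0.396, 0.1176, 0 → R0 = 4.5037
x·lx·mx: 0, 0.8901, 2.7342, 2.8017, 3.196, 1.98, 0.7056, 0 → Σ = 12.3076
T = 12.3076 / 4.5037 = 2.732775… → 2.73

2.73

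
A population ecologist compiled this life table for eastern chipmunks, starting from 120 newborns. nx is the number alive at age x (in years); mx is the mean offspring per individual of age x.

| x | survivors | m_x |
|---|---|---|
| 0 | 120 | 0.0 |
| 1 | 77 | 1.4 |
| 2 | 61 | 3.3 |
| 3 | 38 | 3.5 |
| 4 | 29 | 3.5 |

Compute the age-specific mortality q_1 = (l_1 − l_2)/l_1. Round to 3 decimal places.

0.208

lx = nx/n0 = nx/120: 1, 0.64167…, 0.50833…, 0.31667…, 0.24167…
q_1 = (l_1 − l_2) / l_1 = (0.641667… − 0.508333…) / 0.641667…
     = 0.133333… / 0.641667… = 0.207792… → 0.208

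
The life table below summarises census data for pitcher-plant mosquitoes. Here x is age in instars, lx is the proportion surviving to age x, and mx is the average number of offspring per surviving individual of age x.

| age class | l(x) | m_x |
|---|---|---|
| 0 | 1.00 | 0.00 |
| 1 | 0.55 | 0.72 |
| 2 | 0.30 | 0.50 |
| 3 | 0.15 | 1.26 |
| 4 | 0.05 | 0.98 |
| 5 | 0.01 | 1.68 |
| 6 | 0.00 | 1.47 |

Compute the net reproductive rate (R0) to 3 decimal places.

lx·mx by age: 0, 0.396, 0.15, 0.189, 0.049, 0.0168, 0
R0 = Σ lx·mx = 0.8008 → 0.801

0.801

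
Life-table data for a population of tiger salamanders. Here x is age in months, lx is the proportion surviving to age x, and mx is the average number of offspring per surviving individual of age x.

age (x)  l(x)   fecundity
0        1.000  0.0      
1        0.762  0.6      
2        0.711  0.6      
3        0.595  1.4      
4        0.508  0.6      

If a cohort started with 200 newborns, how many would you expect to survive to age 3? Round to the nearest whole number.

Expected survivors = N0 · l_3 = 200 × 0.595 = 119 → 119

119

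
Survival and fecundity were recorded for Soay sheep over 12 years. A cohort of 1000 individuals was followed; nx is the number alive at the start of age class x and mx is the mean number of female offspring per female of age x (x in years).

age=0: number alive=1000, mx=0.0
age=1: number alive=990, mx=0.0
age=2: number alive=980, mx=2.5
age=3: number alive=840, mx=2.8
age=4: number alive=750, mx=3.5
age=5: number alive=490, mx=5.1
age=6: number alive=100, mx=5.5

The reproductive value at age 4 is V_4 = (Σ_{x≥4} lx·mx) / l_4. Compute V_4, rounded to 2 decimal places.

lx = nx/n0 = nx/1000: 1, 0.99, 0.98, 0.84, 0.75, 0.49, 0.1
lx·mx for x ≥ 4: 2.625, 2.499, 0.55 → sum = 5.674
V_4 = 5.674 / l_4 = 5.674 / 0.75 = 7.565333… → 7.57

7.57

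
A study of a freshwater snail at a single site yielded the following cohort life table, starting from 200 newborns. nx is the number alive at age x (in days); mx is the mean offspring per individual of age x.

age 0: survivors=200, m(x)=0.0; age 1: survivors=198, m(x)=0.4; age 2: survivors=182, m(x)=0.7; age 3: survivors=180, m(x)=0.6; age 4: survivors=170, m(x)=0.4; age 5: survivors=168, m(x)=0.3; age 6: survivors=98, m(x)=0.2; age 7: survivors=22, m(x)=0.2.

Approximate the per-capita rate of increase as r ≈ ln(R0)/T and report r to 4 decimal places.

0.2839

lx = nx/n0 = nx/200: 1, 0.99, 0.91, 0.9, 0.85, 0.84, 0.49, 0.11
R0 = Σ lx·mx = 0 + 0.396 + 0.637 + 0.54 + 0.34 + 0.252 + 0.098 + 0.022 = 2.285
Σ x·lx·mx = 6.652; T = 6.652/2.285 = 2.91116…
r ≈ ln(R0)/T = ln(2.285)/2.91116… = 0.283861… → 0.2839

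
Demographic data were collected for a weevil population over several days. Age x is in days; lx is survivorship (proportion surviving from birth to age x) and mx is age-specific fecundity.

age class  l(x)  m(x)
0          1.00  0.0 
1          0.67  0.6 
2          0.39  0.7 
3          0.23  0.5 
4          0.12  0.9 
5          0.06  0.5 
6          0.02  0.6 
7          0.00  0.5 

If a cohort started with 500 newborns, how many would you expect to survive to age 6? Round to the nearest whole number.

10

Expected survivors = N0 · l_6 = 500 × 0.02 = 10 → 10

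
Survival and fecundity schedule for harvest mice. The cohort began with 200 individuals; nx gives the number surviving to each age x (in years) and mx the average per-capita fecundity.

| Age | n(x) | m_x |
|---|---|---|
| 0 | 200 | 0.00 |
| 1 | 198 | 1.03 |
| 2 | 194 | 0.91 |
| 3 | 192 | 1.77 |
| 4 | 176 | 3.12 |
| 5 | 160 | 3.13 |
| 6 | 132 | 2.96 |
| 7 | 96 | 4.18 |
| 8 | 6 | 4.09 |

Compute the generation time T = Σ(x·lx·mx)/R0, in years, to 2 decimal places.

4.49

lx = nx/n0 = nx/200: 1, 0.99, 0.97, 0.96, 0.88, 0.8, 0.66, 0.48, 0.03
lx·mx: 0, 1.0197, 0.8827, 1.6992, 2.7456, 2.504, 1.9536, 2.0064, 0.1227 → R0 = 12.9339
x·lx·mx: 0, 1.0197, 1.7654, 5.0976, 10.9824, 12.52, 11.7216, 14.0448, 0.9816 → Σ = 58.1331
T = 58.1331 / 12.9339 = 4.49463… → 4.49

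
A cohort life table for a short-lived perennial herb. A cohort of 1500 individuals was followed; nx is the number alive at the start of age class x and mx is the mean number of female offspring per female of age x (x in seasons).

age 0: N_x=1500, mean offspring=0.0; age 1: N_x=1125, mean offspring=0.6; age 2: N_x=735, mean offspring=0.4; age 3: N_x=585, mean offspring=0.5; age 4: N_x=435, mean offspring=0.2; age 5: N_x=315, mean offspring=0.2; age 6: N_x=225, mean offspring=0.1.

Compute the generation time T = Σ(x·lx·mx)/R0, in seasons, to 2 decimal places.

lx = nx/n0 = nx/1500: 1, 0.75, 0.49, 0.39, 0.29, 0.21, 0.15
lx·mx: 0, 0.45, 0.196, 0.195, 0.058, 0.042, 0.015 → R0 = 0.956
x·lx·mx: 0, 0.45, 0.392, 0.585, 0.232, 0.21, 0.09 → Σ = 1.959
T = 1.959 / 0.956 = 2.049163… → 2.05

2.05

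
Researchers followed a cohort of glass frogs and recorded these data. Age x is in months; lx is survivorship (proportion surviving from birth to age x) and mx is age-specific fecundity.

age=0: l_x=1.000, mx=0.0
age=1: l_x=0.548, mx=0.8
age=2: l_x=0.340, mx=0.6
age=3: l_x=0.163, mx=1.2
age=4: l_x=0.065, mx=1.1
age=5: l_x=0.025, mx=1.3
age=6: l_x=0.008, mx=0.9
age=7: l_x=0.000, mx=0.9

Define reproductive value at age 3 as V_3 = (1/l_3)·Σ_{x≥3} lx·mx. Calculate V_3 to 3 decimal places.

1.882

lx·mx for x ≥ 3: 0.1956, 0.0715, 0.0325, 0.0072, 0 → sum = 0.3068
V_3 = 0.3068 / l_3 = 0.3068 / 0.163 = 1.882209… → 1.882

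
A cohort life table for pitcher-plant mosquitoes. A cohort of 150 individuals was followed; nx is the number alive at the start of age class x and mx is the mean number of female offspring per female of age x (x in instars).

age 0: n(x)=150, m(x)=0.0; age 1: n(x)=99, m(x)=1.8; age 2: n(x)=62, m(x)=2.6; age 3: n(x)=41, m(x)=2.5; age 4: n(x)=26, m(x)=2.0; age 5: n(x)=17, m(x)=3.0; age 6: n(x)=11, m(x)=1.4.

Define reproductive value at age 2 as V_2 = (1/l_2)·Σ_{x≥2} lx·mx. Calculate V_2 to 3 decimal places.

lx = nx/n0 = nx/150: 1, 0.66, 0.41333…, 0.27333…, 0.17333…, 0.11333…, 0.07333…
lx·mx for x ≥ 2: 1.074667…, 0.683333…, 0.346667…, 0.34…, 0.102667… → sum = 2.547333…
V_2 = 2.547333… / l_2 = 2.547333… / 0.413333… = 6.162903… → 6.163

6.163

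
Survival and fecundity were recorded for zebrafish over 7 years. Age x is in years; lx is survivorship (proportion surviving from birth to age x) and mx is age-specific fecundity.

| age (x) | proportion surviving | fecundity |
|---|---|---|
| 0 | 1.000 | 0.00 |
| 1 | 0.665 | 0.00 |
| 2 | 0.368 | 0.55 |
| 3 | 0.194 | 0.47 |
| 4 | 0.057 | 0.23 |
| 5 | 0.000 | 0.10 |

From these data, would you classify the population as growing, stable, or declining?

R0 = Σ lx·mx = 0 + 0 + 0.2024 + 0.09118 + 0.01311 + 0 = 0.30669
R0 < 1, so the population is declining.

declining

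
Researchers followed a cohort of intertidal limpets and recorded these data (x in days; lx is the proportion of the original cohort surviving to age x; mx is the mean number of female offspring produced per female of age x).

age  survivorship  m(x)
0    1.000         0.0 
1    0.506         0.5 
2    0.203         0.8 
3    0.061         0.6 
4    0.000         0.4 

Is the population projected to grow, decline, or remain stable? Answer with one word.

declining

R0 = Σ lx·mx = 0 + 0.253 + 0.1624 + 0.0366 + 0 = 0.452
R0 < 1, so the population is declining.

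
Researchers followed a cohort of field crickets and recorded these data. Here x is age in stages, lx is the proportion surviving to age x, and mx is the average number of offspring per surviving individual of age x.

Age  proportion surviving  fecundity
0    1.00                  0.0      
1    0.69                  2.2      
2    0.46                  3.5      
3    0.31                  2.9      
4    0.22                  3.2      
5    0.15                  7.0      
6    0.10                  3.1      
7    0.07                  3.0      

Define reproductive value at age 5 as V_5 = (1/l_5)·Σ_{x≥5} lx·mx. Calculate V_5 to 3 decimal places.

10.467

lx·mx for x ≥ 5: 1.05, 0.31, 0.21 → sum = 1.57
V_5 = 1.57 / l_5 = 1.57 / 0.15 = 10.466667… → 10.467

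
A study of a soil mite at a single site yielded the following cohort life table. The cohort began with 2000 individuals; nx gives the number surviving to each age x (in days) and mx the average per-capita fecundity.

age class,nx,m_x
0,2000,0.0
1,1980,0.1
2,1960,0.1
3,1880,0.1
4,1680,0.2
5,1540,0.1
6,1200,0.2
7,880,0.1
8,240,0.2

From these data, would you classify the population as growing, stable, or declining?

declining

lx = nx/n0 = nx/2000: 1, 0.99, 0.98, 0.94, 0.84, 0.77, 0.6, 0.44, 0.12
R0 = Σ lx·mx = 0 + 0.099 + 0.098 + 0.094 + 0.168 + 0.077 + 0.12 + 0.044 + 0.024 = 0.724
R0 < 1, so the population is declining.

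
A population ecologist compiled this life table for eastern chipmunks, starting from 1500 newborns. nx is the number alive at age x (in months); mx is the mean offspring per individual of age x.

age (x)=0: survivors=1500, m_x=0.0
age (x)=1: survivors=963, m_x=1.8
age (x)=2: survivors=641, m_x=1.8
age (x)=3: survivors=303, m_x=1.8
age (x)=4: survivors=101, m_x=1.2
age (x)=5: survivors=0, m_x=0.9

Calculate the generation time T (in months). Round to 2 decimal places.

1.73

lx = nx/n0 = nx/1500: 1, 0.642, 0.42733…, 0.202, 0.06733…, 0
lx·mx: 0, 1.1556, 0.7692…, 0.3636, 0.0808…, 0 → R0 = 2.3692…
x·lx·mx: 0, 1.1556, 1.5384…, 1.0908, 0.3232…, 0 → Σ = 4.108…
T = 4.108… / 2.3692… = 1.733919… → 1.73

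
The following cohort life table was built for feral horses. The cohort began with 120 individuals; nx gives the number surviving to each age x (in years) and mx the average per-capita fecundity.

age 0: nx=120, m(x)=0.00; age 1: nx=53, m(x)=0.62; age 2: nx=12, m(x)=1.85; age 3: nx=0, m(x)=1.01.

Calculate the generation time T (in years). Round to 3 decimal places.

lx = nx/n0 = nx/120: 1, 0.44167…, 0.1, 0
lx·mx: 0, 0.273833…, 0.185, 0 → R0 = 0.458833…
x·lx·mx: 0, 0.273833…, 0.37, 0 → Σ = 0.643833…
T = 0.643833… / 0.458833… = 1.403197… → 1.403

1.403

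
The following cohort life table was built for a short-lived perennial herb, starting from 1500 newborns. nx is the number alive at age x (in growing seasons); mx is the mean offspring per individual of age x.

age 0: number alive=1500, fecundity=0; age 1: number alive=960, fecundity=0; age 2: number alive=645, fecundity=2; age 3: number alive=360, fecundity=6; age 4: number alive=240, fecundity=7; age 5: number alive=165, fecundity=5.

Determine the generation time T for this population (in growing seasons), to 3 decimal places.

3.343

lx = nx/n0 = nx/1500: 1, 0.64, 0.43, 0.24, 0.16, 0.11
lx·mx: 0, 0, 0.86, 1.44, 1.12, 0.55 → R0 = 3.97
x·lx·mx: 0, 0, 1.72, 4.32, 4.48, 2.75 → Σ = 13.27
T = 13.27 / 3.97 = 3.342569… → 3.343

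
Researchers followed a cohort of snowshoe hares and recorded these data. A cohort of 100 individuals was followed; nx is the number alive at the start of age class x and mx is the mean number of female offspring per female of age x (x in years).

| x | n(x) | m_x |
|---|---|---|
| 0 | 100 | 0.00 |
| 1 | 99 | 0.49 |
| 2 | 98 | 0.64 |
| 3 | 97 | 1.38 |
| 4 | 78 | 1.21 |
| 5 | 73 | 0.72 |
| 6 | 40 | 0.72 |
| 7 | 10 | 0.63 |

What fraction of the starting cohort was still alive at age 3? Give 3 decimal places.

0.970

l_3 = n_3/n_0 = 97/100 = 0.97 → 0.970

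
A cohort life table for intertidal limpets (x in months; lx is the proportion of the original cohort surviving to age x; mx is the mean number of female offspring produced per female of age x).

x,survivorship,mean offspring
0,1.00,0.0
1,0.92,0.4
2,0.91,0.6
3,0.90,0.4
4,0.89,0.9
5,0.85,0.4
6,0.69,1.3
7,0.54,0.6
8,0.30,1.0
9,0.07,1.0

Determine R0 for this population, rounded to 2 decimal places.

4.01

lx·mx by age: 0, 0.368, 0.546, 0.36, 0.801, 0.34, 0.897, 0.324, 0.3, 0.07
R0 = Σ lx·mx = 4.006 → 4.01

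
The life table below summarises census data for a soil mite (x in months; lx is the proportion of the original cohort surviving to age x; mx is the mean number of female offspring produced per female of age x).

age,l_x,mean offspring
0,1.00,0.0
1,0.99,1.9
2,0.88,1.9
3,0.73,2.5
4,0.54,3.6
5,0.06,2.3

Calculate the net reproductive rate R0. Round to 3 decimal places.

7.460

lx·mx by age: 0, 1.881, 1.672, 1.825, 1.944, 0.138
R0 = Σ lx·mx = 7.46 → 7.460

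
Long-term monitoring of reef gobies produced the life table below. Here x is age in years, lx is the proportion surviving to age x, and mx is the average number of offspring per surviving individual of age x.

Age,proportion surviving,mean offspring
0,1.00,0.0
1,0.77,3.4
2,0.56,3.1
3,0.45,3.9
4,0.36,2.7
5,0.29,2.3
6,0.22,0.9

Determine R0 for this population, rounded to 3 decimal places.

lx·mx by age: 0, 2.618, 1.736, 1.755, 0.972, 0.667, 0.198
R0 = Σ lx·mx = 7.946 → 7.946

7.946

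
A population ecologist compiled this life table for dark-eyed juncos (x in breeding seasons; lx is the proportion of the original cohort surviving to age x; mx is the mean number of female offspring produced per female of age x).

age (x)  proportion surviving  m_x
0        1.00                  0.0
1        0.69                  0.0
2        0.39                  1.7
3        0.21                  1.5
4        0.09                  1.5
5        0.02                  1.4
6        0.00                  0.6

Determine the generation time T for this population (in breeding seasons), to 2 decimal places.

2.59

lx·mx: 0, 0, 0.663, 0.315, 0.135, 0.028, 0 → R0 = 1.141
x·lx·mx: 0, 0, 1.326, 0.945, 0.54, 0.14, 0 → Σ = 2.951
T = 2.951 / 1.141 = 2.586328… → 2.59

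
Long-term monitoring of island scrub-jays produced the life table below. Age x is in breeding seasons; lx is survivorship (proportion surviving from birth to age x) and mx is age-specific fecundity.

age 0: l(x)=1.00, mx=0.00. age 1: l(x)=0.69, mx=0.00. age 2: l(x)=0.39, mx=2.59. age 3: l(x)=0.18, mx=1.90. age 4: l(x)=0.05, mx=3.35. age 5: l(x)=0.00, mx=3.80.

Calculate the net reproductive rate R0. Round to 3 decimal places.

1.520

lx·mx by age: 0, 0, 1.0101, 0.342, 0.1675, 0
R0 = Σ lx·mx = 1.5196 → 1.520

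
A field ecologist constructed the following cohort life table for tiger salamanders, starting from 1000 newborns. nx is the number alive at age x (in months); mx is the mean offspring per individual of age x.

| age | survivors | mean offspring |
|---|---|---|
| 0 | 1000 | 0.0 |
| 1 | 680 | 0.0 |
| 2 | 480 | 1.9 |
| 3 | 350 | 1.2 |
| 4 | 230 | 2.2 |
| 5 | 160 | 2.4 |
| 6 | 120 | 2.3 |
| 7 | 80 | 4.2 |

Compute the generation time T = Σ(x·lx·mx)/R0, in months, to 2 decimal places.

3.89

lx = nx/n0 = nx/1000: 1, 0.68, 0.48, 0.35, 0.23, 0.16, 0.12, 0.08
lx·mx: 0, 0, 0.912, 0.42, 0.506, 0.384, 0.276, 0.336 → R0 = 2.834
x·lx·mx: 0, 0, 1.824, 1.26, 2.024, 1.92, 1.656, 2.352 → Σ = 11.036
T = 11.036 / 2.834 = 3.894143… → 3.89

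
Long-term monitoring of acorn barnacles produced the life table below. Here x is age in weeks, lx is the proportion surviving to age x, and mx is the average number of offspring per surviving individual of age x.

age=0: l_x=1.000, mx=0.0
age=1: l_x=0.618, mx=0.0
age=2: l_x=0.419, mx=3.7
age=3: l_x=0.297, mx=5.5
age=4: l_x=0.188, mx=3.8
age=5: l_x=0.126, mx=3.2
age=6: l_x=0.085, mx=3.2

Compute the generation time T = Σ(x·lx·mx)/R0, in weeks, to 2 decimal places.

lx·mx: 0, 0, 1.5503, 1.6335, 0.7144, 0.4032, 0.272 → R0 = 4.5734
x·lx·mx: 0, 0, 3.1006, 4.9005, 2.8576, 2.016, 1.632 → Σ = 14.5067
T = 14.5067 / 4.5734 = 3.171973… → 3.17

3.17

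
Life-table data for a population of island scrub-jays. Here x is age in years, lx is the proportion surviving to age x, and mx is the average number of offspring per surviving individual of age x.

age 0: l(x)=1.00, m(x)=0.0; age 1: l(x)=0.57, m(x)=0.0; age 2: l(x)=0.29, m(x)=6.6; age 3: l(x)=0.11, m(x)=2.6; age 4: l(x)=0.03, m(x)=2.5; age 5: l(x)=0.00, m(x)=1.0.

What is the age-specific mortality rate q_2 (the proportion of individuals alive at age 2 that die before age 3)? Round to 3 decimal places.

q_2 = (l_2 − l_3) / l_2 = (0.29 − 0.11) / 0.29
     = 0.18 / 0.29 = 0.62069… → 0.621

0.621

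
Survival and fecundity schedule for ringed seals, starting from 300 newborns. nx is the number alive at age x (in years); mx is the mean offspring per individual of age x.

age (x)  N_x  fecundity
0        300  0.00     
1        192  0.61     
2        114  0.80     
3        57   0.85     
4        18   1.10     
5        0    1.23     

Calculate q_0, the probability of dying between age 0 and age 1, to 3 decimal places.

lx = nx/n0 = nx/300: 1, 0.64, 0.38, 0.19, 0.06, 0
q_0 = (l_0 − l_1) / l_0 = (1 − 0.64) / 1
     = 0.36 / 1 = 0.36 → 0.360

0.360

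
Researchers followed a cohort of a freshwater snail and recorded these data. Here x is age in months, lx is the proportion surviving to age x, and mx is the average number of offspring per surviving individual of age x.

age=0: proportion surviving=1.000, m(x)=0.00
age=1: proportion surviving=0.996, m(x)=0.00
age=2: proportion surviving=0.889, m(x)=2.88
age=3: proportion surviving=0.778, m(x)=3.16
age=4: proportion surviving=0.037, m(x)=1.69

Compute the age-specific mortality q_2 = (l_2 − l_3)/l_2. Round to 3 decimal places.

q_2 = (l_2 − l_3) / l_2 = (0.889 − 0.778) / 0.889
     = 0.111 / 0.889 = 0.124859… → 0.125

0.125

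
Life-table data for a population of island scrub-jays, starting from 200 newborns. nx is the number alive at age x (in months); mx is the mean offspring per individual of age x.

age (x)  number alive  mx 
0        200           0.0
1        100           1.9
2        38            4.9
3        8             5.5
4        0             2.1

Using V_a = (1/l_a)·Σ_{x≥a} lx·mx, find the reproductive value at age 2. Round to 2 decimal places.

6.06

lx = nx/n0 = nx/200: 1, 0.5, 0.19, 0.04, 0
lx·mx for x ≥ 2: 0.931, 0.22, 0 → sum = 1.151
V_2 = 1.151 / l_2 = 1.151 / 0.19 = 6.057895… → 6.06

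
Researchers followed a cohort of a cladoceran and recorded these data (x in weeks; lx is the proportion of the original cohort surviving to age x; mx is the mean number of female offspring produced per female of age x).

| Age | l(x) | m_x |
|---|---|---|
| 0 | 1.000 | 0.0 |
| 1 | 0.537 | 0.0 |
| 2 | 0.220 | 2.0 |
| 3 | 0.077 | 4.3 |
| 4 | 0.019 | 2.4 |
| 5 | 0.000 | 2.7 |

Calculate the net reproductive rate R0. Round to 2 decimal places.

0.82

lx·mx by age: 0, 0, 0.44, 0.3311, 0.0456, 0
R0 = Σ lx·mx = 0.8167 → 0.82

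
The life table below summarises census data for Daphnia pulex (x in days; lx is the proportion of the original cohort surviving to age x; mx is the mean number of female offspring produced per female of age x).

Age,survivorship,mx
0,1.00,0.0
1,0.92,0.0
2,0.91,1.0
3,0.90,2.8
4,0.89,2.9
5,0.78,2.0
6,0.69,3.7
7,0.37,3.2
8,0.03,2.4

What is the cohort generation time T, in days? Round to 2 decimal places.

4.54

lx·mx: 0, 0, 0.91, 2.52, 2.581, 1.56, 2.553, 1.184, 0.072 → R0 = 11.38
x·lx·mx: 0, 0, 1.82, 7.56, 10.324, 7.8, 15.318, 8.288, 0.576 → Σ = 51.686
T = 51.686 / 11.38 = 4.541828… → 4.54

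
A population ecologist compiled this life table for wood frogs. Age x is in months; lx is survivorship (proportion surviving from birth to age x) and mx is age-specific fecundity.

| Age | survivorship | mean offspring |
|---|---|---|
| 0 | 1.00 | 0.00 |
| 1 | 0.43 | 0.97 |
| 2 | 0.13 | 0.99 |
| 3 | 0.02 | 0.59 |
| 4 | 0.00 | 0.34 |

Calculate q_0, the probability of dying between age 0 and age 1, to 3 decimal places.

0.570

q_0 = (l_0 − l_1) / l_0 = (1 − 0.43) / 1
     = 0.57 / 1 = 0.57 → 0.570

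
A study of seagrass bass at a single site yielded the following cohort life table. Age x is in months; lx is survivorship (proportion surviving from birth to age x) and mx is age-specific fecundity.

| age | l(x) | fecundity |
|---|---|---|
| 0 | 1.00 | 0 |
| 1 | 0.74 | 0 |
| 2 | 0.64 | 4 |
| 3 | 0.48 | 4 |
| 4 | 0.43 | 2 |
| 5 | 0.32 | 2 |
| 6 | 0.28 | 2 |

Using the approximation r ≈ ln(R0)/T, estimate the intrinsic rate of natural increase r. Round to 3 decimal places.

0.588

R0 = Σ lx·mx = 0 + 0 + 2.56 + 1.92 + 0.86 + 0.64 + 0.56 = 6.54
Σ x·lx·mx = 20.88; T = 20.88/6.54 = 3.19266…
r ≈ ln(R0)/T = ln(6.54)/3.19266… = 0.5882… → 0.588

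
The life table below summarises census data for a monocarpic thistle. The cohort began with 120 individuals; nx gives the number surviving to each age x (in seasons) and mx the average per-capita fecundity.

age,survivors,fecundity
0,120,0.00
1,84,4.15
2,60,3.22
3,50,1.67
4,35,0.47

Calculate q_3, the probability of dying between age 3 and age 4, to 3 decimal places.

0.300

lx = nx/n0 = nx/120: 1, 0.7, 0.5, 0.41667…, 0.29167…
q_3 = (l_3 − l_4) / l_3 = (0.416667… − 0.291667…) / 0.416667…
     = 0.125… / 0.416667… = 0.3… → 0.300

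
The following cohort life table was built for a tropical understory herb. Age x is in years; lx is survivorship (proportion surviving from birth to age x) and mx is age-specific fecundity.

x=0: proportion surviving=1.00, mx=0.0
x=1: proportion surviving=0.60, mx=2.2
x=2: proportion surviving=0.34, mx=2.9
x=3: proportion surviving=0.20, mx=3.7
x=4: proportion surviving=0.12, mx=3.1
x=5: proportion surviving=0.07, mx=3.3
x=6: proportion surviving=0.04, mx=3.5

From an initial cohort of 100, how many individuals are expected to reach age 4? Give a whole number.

12

Expected survivors = N0 · l_4 = 100 × 0.12 = 12 → 12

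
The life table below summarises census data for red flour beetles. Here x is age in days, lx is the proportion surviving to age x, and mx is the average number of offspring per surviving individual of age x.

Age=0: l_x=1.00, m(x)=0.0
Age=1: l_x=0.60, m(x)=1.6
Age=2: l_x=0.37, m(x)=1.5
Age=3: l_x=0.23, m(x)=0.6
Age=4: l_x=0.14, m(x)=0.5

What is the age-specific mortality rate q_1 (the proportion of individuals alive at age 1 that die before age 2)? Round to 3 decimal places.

0.383

q_1 = (l_1 − l_2) / l_1 = (0.6 − 0.37) / 0.6
     = 0.23 / 0.6 = 0.383333… → 0.383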